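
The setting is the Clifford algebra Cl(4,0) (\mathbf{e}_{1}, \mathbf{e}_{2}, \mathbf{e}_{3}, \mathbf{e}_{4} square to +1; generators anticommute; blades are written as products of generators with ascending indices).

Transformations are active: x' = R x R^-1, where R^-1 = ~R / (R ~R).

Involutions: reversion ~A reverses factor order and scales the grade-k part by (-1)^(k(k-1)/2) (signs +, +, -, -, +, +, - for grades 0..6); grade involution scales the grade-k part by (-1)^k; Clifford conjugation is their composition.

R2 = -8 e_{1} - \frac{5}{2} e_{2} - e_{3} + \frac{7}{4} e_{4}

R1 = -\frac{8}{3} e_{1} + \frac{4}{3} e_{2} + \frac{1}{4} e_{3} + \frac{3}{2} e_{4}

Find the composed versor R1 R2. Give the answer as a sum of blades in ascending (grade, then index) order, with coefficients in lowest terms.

Distribute over the terms of R1 (each basis-blade product reordered to ascending indices, repeated generators contracted through their squares):
(-\frac{8}{3} e_{1}) R2 = \frac{64}{3} + \frac{20}{3} e_{1} e_{2} + \frac{8}{3} e_{1} e_{3} - \frac{14}{3} e_{1} e_{4}
(\frac{4}{3} e_{2}) R2 = -\frac{10}{3} + \frac{32}{3} e_{1} e_{2} - \frac{4}{3} e_{2} e_{3} + \frac{7}{3} e_{2} e_{4}
(\frac{1}{4} e_{3}) R2 = -\frac{1}{4} + 2 e_{1} e_{3} + \frac{5}{8} e_{2} e_{3} + \frac{7}{16} e_{3} e_{4}
(\frac{3}{2} e_{4}) R2 = \frac{21}{8} + 12 e_{1} e_{4} + \frac{15}{4} e_{2} e_{4} + \frac{3}{2} e_{3} e_{4}
Summing the partial products and collecting blades:
Answer: \frac{163}{8} + \frac{52}{3} e_{1} e_{2} + \frac{14}{3} e_{1} e_{3} + \frac{22}{3} e_{1} e_{4} - \frac{17}{24} e_{2} e_{3} + \frac{73}{12} e_{2} e_{4} + \frac{31}{16} e_{3} e_{4}


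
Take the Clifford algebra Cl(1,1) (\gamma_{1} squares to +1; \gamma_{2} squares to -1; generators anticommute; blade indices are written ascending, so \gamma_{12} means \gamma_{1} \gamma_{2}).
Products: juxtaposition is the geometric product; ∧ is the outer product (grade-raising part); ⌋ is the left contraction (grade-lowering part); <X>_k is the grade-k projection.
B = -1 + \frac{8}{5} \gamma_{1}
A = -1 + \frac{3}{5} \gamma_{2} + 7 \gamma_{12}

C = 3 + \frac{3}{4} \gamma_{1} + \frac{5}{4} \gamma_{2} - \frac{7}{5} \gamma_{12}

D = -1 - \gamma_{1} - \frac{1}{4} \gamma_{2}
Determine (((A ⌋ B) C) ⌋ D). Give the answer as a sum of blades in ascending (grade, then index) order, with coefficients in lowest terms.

step 1: 1 - \frac{8}{5} \gamma_{1}
step 2: \frac{9}{5} - \frac{81}{20} \gamma_{1} + \frac{349}{100} \gamma_{2} - \frac{17}{5} \gamma_{12}
step 3: \frac{1249}{400} - \frac{9}{5} \gamma_{1} - \frac{9}{20} \gamma_{2}
Answer: \frac{1249}{400} - \frac{9}{5} \gamma_{1} - \frac{9}{20} \gamma_{2}


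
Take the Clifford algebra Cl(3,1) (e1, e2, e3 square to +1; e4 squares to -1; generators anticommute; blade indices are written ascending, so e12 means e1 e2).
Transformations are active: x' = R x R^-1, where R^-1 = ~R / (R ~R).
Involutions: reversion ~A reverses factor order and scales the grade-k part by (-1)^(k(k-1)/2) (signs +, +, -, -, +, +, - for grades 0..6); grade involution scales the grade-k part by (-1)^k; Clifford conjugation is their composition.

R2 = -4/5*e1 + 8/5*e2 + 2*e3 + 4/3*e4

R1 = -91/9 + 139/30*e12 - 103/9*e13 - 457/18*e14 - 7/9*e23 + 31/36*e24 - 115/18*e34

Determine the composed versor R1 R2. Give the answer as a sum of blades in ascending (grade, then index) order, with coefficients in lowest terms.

Distribute over the terms of R2 (each basis-blade product reordered to ascending indices, repeated generators contracted through their squares):
R1 (-4/5*e1) = 364/45*e1 + 278/75*e2 - 412/45*e3 - 914/45*e4 + 28/45*e123 - 31/45*e124 + 46/9*e134
R1 (8/5*e2) = 556/75*e1 - 728/45*e2 + 56/45*e3 - 62/45*e4 + 824/45*e123 + 1828/45*e124 - 92/9*e234
R1 (2*e3) = -206/9*e1 - 14/9*e2 - 182/9*e3 + 115/9*e4 + 139/15*e123 + 457/9*e134 - 31/18*e234
R1 (4/3*e4) = 914/27*e1 - 31/27*e2 + 230/27*e3 - 364/27*e4 + 278/45*e124 - 412/27*e134 - 28/27*e234
Summing the partial products and collecting blades:
Answer: 17864/675*e1 - 10243/675*e2 - 2648/135*e3 - 3023/135*e4 + 141/5*e123 + 415/9*e124 + 1097/27*e134 - 701/54*e234


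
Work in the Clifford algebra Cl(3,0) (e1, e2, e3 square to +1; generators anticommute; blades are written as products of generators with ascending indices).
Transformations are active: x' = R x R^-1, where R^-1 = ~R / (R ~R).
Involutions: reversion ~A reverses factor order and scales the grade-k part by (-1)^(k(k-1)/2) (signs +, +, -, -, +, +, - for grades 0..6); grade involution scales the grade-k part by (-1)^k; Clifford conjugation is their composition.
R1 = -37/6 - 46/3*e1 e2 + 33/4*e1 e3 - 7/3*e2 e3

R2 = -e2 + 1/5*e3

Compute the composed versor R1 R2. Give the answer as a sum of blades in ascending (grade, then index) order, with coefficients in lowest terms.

Distribute over the terms of R2 (each basis-blade product reordered to ascending indices, repeated generators contracted through their squares):
R1 (-e2) = 46/3*e1 + 37/6*e2 - 7/3*e3 + 33/4*e1 e2 e3
R1 (1/5*e3) = 33/20*e1 - 7/15*e2 - 37/30*e3 - 46/15*e1 e2 e3
Summing the partial products and collecting blades:
Answer: 1019/60*e1 + 57/10*e2 - 107/30*e3 + 311/60*e1 e2 e3


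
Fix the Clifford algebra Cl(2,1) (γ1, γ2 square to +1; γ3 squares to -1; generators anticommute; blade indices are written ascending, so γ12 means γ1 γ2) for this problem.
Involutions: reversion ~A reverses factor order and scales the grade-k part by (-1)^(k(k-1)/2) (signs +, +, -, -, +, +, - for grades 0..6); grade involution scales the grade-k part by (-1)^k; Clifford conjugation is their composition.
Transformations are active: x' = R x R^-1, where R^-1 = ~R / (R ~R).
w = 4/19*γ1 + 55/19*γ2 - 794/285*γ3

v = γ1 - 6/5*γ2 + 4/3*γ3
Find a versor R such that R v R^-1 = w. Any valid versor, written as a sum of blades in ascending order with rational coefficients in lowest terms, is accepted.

A norm check does it: q(v) = q(w) = 149/225, hence R = v + w = 23/19*γ1 + 161/95*γ2 - 138/95*γ3 realises the map — parallel part kept, (v - w)/2 negated, v carried to w.
Answer: 23/19*γ1 + 161/95*γ2 - 138/95*γ3


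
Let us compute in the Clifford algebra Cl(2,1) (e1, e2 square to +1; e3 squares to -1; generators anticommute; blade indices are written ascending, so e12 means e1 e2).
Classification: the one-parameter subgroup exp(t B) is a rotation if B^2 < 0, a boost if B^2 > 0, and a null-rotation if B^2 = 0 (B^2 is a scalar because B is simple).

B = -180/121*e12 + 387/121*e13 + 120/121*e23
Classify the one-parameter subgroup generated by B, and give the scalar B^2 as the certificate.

B^2 term by term: the squares give (-180/121)^2*(e12)^2 + (387/121)^2*(e13)^2 + (120/121)^2*(e23)^2 = 32400/14641*(-1) + 149769/14641*(+1) + 14400/14641*(+1) = 9 (each basis 2-blade squares to minus the product of its generators' squares); cross terms between blades sharing an index anticommute and cancel. So B^2 = 9.
Answer: boost, certificate B^2 = 9. Why this suffices: the scalar 9 survives any versor conjugation, so its sign alone determines the class however B is presented.


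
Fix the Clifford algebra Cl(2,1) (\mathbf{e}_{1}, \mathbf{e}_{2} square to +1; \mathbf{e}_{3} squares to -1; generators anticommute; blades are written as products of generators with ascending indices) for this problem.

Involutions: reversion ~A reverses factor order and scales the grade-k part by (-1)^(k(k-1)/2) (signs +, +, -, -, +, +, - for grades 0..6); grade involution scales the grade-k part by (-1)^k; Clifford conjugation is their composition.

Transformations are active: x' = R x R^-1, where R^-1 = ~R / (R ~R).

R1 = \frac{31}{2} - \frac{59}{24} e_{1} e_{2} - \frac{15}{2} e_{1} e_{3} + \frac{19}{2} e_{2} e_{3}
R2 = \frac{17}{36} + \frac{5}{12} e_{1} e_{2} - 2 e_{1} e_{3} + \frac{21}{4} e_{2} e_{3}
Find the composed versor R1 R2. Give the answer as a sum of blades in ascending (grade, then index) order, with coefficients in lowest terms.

Distribute over the terms of R1 (each basis-blade product reordered to ascending indices, repeated generators contracted through their squares):
(\frac{31}{2}) R2 = \frac{527}{72} + \frac{155}{24} e_{1} e_{2} - 31 e_{1} e_{3} + \frac{651}{8} e_{2} e_{3}
(-\frac{59}{24} e_{1} e_{2}) R2 = \frac{295}{288} - \frac{1003}{864} e_{1} e_{2} - \frac{413}{32} e_{1} e_{3} - \frac{59}{12} e_{2} e_{3}
(-\frac{15}{2} e_{1} e_{3}) R2 = 15 - \frac{315}{8} e_{1} e_{2} - \frac{85}{24} e_{1} e_{3} - \frac{25}{8} e_{2} e_{3}
(\frac{19}{2} e_{2} e_{3}) R2 = \frac{399}{8} + 19 e_{1} e_{2} - \frac{95}{24} e_{1} e_{3} + \frac{323}{72} e_{2} e_{3}
Summing the partial products and collecting blades:
Answer: \frac{2343}{32} - \frac{13027}{864} e_{1} e_{2} - \frac{1645}{32} e_{1} e_{3} + \frac{5603}{72} e_{2} e_{3}


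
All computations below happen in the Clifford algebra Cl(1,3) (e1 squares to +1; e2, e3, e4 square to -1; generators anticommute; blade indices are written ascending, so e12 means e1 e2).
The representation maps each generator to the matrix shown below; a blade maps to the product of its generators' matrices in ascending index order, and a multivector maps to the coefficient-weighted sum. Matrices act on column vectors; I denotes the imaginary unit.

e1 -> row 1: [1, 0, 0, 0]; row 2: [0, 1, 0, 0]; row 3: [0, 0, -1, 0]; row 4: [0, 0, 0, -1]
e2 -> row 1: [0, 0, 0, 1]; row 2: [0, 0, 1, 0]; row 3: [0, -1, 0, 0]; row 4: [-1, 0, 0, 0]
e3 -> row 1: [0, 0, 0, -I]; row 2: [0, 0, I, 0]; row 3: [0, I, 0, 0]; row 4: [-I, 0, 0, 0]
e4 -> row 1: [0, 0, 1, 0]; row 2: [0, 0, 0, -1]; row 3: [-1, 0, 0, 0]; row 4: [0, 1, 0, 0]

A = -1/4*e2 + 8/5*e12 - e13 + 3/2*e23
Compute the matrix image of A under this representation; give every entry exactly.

Bivector images (products of the table entries): rho(e12) = rho(e1)rho(e2) = row 1: [0, 0, 0, 1]; row 2: [0, 0, 1, 0]; row 3: [0, 1, 0, 0]; row 4: [1, 0, 0, 0]; rho(e13) = rho(e1)rho(e3) = row 1: [0, 0, 0, -I]; row 2: [0, 0, I, 0]; row 3: [0, -I, 0, 0]; row 4: [I, 0, 0, 0]; rho(e23) = rho(e2)rho(e3) = row 1: [-I, 0, 0, 0]; row 2: [0, I, 0, 0]; row 3: [0, 0, -I, 0]; row 4: [0, 0, 0, I].
M = (-1/4)*rho(e2) + (8/5)*rho(e12) + (-1)*rho(e13) + (3/2)*rho(e23), summed entrywise:
Answer: row 1: [-3*I/2, 0, 0, 27/20 + I]; row 2: [0, 3*I/2, 27/20 - I, 0]; row 3: [0, 37/20 + I, -3*I/2, 0]; row 4: [37/20 - I, 0, 0, 3*I/2]


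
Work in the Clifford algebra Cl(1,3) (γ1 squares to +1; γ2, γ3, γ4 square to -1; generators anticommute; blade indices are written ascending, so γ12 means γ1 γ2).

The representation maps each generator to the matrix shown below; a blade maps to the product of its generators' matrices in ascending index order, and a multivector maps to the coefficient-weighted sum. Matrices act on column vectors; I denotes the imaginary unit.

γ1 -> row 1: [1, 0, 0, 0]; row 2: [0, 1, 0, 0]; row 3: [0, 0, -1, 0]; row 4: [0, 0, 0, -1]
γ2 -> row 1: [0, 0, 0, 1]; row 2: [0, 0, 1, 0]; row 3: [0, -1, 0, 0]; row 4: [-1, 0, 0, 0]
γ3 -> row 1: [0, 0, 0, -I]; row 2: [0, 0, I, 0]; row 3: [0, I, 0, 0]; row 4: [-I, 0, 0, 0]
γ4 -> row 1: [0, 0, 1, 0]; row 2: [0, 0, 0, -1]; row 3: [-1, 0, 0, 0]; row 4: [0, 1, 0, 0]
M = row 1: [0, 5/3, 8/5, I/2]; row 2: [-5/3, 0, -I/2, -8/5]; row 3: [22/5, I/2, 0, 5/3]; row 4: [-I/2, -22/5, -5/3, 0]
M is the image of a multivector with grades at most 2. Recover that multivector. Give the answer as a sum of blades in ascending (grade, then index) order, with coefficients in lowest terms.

Method: the blade images are trace-orthogonal — tr(rho(e_A) rho(e_B)^-1) = 4 if A = B and 0 otherwise — and rho(e_A)^-1 = (e_A)^2 * rho(e_A) with (e_A)^2 = +1 or -1, so the coefficient of e_A in the preimage is (e_A)^2 * tr(M rho(e_A))/4.
Nonzero projections over blades of grade <= 2: γ4: (γ4)^2 = -1, tr(M rho(γ4)) = 28/5, coefficient -7/5; γ13: (γ13)^2 = +1, tr(M rho(γ13)) = -2, coefficient -1/2; γ14: (γ14)^2 = +1, tr(M rho(γ14)) = 12, coefficient 3; γ24: (γ24)^2 = -1, tr(M rho(γ24)) = -20/3, coefficient 5/3. Every other blade of grade <= 2 projects to 0.
Answer: -7/5*γ4 - 1/2*γ13 + 3*γ14 + 5/3*γ24


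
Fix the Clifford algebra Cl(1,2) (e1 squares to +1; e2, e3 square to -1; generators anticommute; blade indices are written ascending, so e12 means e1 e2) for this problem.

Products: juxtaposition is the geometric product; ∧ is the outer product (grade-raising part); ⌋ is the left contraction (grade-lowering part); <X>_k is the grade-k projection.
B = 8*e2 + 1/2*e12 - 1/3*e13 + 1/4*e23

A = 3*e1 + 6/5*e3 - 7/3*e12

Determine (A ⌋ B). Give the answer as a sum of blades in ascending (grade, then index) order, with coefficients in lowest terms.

step 1: -7/6 - 2/5*e1 + 9/5*e2 - e3
Answer: -7/6 - 2/5*e1 + 9/5*e2 - e3


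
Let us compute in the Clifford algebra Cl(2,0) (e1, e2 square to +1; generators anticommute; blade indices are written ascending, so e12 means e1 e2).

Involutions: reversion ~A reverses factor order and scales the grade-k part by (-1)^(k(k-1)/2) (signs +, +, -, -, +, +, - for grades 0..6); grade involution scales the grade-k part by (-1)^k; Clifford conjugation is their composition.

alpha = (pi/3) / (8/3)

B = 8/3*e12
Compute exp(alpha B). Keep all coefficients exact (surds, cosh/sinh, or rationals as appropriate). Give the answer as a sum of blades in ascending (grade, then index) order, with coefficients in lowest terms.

B^2 = (8/3)^2*(e12)^2 = 64/9*(-1) = -64/9 (a basis 2-blade squares to minus the product of its generators' squares).
B^2 = -64/9 — the series telescopes trigonometrically here: l = 8/3, alpha*l = pi/3, so exp(alpha B) = cos(pi/3) + (sin(pi/3)/(8/3))*B = 1/2 + (3*sqrt(3)/16)*B.
Answer: 1/2 + sqrt(3)/2*e12


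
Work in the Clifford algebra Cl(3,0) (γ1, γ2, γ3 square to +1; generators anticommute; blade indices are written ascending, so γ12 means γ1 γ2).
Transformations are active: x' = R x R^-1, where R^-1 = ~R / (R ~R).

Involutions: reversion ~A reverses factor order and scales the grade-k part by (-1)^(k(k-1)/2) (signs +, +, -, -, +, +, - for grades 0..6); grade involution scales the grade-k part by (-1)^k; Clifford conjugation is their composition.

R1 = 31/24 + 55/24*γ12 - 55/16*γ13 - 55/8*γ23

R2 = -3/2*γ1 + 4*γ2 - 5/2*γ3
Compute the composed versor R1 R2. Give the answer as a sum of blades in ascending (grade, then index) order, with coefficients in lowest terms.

Distribute over the terms of R2 (each basis-blade product reordered to ascending indices, repeated generators contracted through their squares):
R1 (-3/2*γ1) = -31/16*γ1 + 55/16*γ2 - 165/32*γ3 + 165/16*γ123
R1 (4*γ2) = 55/6*γ1 + 31/6*γ2 + 55/2*γ3 + 55/4*γ123
R1 (-5/2*γ3) = 275/32*γ1 + 275/16*γ2 - 155/48*γ3 - 275/48*γ123
Summing the partial products and collecting blades:
Answer: 1519/96*γ1 + 619/24*γ2 + 1835/96*γ3 + 55/3*γ123


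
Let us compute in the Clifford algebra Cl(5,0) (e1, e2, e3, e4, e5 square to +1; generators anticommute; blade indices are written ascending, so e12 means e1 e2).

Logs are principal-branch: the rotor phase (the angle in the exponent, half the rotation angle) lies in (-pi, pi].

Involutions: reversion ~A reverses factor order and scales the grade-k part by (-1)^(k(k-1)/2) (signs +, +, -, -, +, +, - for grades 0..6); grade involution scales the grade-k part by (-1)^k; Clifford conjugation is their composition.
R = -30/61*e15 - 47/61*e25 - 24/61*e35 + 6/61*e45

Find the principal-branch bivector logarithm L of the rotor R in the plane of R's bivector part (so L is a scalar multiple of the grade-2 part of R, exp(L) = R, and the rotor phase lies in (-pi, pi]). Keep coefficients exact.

The scalar part of R is 0, which pins the rotor phase on the principal branch; dividing the bivector part by the sine of that phase recovers the unit plane, and L is the phase times that plane.
Concretely: cos(phase) = 0 gives phase = ±pi/2, and since phase/sin(phase) is even the sign is immaterial: L = (phase/sin(phase)) * <R>_2 = (pi/2) * <R>_2.
Answer: -15*pi/61*e15 - 47*pi/122*e25 - 12*pi/61*e35 + 3*pi/61*e45


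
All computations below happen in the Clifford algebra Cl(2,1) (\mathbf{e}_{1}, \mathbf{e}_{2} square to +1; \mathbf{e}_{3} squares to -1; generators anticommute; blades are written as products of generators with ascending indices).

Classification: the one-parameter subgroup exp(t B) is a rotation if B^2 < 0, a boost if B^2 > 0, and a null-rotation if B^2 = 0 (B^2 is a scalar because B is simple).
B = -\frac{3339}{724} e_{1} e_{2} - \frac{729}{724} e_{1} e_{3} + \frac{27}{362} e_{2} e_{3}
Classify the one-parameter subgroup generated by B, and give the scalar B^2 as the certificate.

B^2 term by term: the squares give (-\frac{3339}{724})^2*(e_{1} e_{2})^2 + (-\frac{729}{724})^2*(e_{1} e_{3})^2 + (\frac{27}{362})^2*(e_{2} e_{3})^2 = \frac{11148921}{524176}*(-1) + \frac{531441}{524176}*(+1) + \frac{729}{131044}*(+1) = -\frac{81}{4} (each basis 2-blade squares to minus the product of its generators' squares); cross terms between blades sharing an index anticommute and cancel. So B^2 = -\frac{81}{4}.
Answer: rotation, certificate B^2 = -\frac{81}{4}. Because -\frac{81}{4} is invariant under every versor sandwich, the classification follows from its sign alone.


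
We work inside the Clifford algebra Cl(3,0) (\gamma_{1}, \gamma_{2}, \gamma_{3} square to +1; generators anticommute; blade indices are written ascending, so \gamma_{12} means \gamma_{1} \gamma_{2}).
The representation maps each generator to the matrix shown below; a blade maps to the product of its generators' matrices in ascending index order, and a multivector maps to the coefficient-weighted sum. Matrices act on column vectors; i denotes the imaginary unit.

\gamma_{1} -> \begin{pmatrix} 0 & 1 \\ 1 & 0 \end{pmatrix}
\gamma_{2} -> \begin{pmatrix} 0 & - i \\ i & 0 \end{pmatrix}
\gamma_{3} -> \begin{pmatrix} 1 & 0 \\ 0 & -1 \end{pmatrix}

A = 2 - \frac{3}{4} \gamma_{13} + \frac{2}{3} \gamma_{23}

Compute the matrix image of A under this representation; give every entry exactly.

Bivector images (products of the table entries): rho(\gamma_{13}) = rho(\gamma_{1})rho(\gamma_{3}) = \begin{pmatrix} 0 & -1 \\ 1 & 0 \end{pmatrix}; rho(\gamma_{23}) = rho(\gamma_{2})rho(\gamma_{3}) = \begin{pmatrix} 0 & i \\ i & 0 \end{pmatrix}.
M = (2)*1 + (-\frac{3}{4})*rho(\gamma_{13}) + (\frac{2}{3})*rho(\gamma_{23}), summed entrywise (1 is the identity matrix):
Answer: \begin{pmatrix} 2 & \frac{3}{4} + \frac{2 i}{3} \\ - \frac{3}{4} + \frac{2 i}{3} & 2 \end{pmatrix}


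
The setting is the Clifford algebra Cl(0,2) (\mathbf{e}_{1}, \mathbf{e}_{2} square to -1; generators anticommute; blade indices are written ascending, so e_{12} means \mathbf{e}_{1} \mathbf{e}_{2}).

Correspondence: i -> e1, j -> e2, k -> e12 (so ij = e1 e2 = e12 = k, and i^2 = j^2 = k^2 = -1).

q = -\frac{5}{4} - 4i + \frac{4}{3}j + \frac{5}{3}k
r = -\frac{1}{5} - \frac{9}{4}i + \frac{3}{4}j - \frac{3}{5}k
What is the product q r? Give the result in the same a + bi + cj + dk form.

In blades: q = -\frac{5}{4} - 4 e_{1} + \frac{4}{3} e_{2} + \frac{5}{3} e_{12}, r = -\frac{1}{5} - \frac{9}{4} e_{1} + \frac{3}{4} e_{2} - \frac{3}{5} e_{12}.
Distribute q over r term by term (generator squares from the signature, products reordered to ascending indices): (-\frac{5}{4})*r = \frac{1}{4} + \frac{45}{16} e_{1} - \frac{15}{16} e_{2} + \frac{3}{4} e_{12}; (-4 e_{1})*r = -9 + \frac{4}{5} e_{1} - \frac{12}{5} e_{2} - 3 e_{12}; (\frac{4}{3} e_{2})*r = -1 - \frac{4}{5} e_{1} - \frac{4}{15} e_{2} + 3 e_{12}; (\frac{5}{3} e_{12})*r = 1 - \frac{5}{4} e_{1} - \frac{15}{4} e_{2} - \frac{1}{3} e_{12}.
Sum: -\frac{35}{4} + \frac{25}{16} e_{1} - \frac{353}{48} e_{2} + \frac{5}{12} e_{12}; translating back through the correspondence:
Answer: -\frac{35}{4} + \frac{25}{16}i - \frac{353}{48}j + \frac{5}{12}k


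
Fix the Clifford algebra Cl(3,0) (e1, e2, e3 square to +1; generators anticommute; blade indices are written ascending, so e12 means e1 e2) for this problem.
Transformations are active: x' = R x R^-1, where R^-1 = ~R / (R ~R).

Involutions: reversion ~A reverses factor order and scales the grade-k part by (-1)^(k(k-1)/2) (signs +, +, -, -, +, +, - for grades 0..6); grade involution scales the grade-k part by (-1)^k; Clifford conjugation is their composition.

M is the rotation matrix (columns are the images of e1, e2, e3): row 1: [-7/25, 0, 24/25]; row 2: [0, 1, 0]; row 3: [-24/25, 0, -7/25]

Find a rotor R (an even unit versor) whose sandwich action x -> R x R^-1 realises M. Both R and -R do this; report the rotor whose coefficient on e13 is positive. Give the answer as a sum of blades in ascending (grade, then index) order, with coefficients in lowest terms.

Method: write R = a + b12*e12 + b13*e13 + b23*e23 with a^2 + b12^2 + b13^2 + b23^2 = 1 (so R^-1 = ~R). Expanding the columns R e_j ~R gives tr M = 4a^2 - 1 and, from the antisymmetric part, M21 - M12 = -4a*b12, M13 - M31 = 4a*b13, M32 - M23 = -4a*b23.
Here tr M = 11/25, so a^2 = (1 + tr M)/4 = 9/25 and a = ±3/5. Taking a = 3/5: M21 - M12 = 0, M13 - M31 = 48/25, M32 - M23 = 0, giving b12 = 0, b13 = 4/5, b23 = 0, i.e. R = 3/5 + 4/5*e13.
Its e13 coefficient is already positive.
Answer: 3/5 + 4/5*e13. Recall the cover is two-to-one: with M of trace 11/25, both preimages act alike, and the stated e13 sign chooses the sheet.


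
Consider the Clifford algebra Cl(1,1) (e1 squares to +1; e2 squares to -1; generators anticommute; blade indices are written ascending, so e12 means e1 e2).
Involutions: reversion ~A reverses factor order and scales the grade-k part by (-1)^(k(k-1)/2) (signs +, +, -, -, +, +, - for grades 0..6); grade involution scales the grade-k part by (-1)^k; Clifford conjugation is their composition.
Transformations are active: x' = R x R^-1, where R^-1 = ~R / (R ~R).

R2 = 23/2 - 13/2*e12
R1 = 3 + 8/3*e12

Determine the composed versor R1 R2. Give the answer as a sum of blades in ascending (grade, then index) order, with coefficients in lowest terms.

Distribute over the terms of R1 (each basis-blade product reordered to ascending indices, repeated generators contracted through their squares):
(3) R2 = 69/2 - 39/2*e12
(8/3*e12) R2 = -52/3 + 92/3*e12
Summing the partial products and collecting blades:
Answer: 103/6 + 67/6*e12


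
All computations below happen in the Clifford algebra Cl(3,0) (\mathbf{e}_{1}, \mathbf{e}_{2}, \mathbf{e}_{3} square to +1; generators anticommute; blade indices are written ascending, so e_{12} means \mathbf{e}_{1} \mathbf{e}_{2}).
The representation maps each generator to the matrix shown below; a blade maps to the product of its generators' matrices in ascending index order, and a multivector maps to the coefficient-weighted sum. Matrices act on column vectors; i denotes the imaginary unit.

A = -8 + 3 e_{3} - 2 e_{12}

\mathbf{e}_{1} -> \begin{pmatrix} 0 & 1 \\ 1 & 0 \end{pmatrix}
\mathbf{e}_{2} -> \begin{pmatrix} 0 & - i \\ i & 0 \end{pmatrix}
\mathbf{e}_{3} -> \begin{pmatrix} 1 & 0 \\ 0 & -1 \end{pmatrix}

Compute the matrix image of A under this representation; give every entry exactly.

Bivector images (products of the table entries): rho(e_{12}) = rho(\mathbf{e}_{1})rho(\mathbf{e}_{2}) = \begin{pmatrix} i & 0 \\ 0 & - i \end{pmatrix}.
M = (-8)*1 + (3)*rho(e_{3}) + (-2)*rho(e_{12}), summed entrywise (1 is the identity matrix):
Answer: \begin{pmatrix} -5 - 2 i & 0 \\ 0 & -11 + 2 i \end{pmatrix}


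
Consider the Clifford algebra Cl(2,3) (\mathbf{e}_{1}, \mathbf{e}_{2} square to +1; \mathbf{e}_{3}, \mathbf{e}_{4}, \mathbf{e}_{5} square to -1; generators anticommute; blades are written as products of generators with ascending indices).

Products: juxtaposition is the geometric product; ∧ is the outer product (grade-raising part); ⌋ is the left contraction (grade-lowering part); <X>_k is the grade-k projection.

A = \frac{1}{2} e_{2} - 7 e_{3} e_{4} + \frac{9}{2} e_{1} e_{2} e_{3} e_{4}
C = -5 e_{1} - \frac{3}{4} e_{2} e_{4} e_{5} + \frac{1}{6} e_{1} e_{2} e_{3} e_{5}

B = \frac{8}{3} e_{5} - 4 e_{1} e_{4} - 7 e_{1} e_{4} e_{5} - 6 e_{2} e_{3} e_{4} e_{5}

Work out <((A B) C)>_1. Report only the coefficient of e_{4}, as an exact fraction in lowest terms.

step 1: -28 e_{1} e_{3} + 27 e_{1} e_{5} - 18 e_{2} e_{3} - \frac{122}{3} e_{2} e_{5} + 2 e_{1} e_{2} e_{4} - 49 e_{1} e_{3} e_{5} - \frac{63}{2} e_{2} e_{3} e_{5} - \frac{65}{3} e_{3} e_{4} e_{5} + \frac{7}{2} e_{1} e_{2} e_{4} e_{5} + 12 e_{1} e_{2} e_{3} e_{4} e_{5}
step 2: -\frac{21}{8} e_{1} + \frac{49}{6} e_{2} - 140 e_{3} - \frac{65}{2} e_{4} + 135 e_{5} - \frac{20}{9} e_{1} e_{3} - \frac{9}{2} e_{1} e_{5} + \frac{83}{4} e_{2} e_{3} - 10 e_{2} e_{4} + \frac{14}{3} e_{2} e_{5} + \frac{581}{24} e_{3} e_{4} + 245 e_{3} e_{5} + 90 e_{1} e_{2} e_{3} + \frac{599}{36} e_{1} e_{2} e_{4} + \frac{610}{3} e_{1} e_{2} e_{5} + \frac{35}{2} e_{2} e_{4} e_{5} - \frac{79}{6} e_{3} e_{4} e_{5} + \frac{147}{4} e_{1} e_{2} e_{3} e_{4} - \frac{315}{2} e_{1} e_{2} e_{3} e_{5} - \frac{325}{3} e_{1} e_{3} e_{4} e_{5} - 60 e_{2} e_{3} e_{4} e_{5} - 21 e_{1} e_{2} e_{3} e_{4} e_{5}
step 3: -\frac{21}{8} e_{1} + \frac{49}{6} e_{2} - 140 e_{3} - \frac{65}{2} e_{4} + 135 e_{5}
Answer: -\frac{65}{2}


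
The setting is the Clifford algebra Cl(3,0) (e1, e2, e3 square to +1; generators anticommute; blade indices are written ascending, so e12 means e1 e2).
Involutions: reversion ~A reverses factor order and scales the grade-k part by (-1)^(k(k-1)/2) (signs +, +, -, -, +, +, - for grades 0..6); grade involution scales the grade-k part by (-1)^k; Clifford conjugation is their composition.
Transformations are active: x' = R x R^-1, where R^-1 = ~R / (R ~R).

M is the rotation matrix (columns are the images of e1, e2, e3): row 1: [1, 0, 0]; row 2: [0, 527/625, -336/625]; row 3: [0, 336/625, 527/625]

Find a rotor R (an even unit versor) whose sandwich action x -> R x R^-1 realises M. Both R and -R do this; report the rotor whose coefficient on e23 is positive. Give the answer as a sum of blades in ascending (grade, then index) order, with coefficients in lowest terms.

Method: write R = a + b12*e12 + b13*e13 + b23*e23 with a^2 + b12^2 + b13^2 + b23^2 = 1 (so R^-1 = ~R). Expanding the columns R e_j ~R gives tr M = 4a^2 - 1 and, from the antisymmetric part, M21 - M12 = -4a*b12, M13 - M31 = 4a*b13, M32 - M23 = -4a*b23.
Here tr M = 1679/625, so a^2 = (1 + tr M)/4 = 576/625 and a = ±24/25. Taking a = 24/25: M21 - M12 = 0, M13 - M31 = 0, M32 - M23 = 672/625, giving b12 = 0, b13 = 0, b23 = -7/25, i.e. R = 24/25 - 7/25*e23.
Its e23 coefficient is negative, so report the other preimage -R.
Answer: -24/25 + 7/25*e23. Uniqueness: Spin(3) -> SO(3) maps R and -R to the same rotation of trace 1679/625; fixing the sign of the e23 coefficient removes the ambiguity.


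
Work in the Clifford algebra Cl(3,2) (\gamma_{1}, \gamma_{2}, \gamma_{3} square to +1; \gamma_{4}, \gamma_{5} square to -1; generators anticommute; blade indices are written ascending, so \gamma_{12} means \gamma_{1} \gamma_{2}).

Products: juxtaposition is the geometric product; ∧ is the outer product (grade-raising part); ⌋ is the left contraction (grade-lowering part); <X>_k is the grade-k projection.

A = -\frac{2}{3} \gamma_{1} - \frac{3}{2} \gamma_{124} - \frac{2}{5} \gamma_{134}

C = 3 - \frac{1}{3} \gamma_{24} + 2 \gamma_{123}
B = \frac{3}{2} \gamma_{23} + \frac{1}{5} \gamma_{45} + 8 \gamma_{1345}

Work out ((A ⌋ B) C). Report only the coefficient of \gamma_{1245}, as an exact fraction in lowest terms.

step 1: -\frac{16}{5} \gamma_{5} - \frac{16}{3} \gamma_{345}
step 2: -\frac{48}{5} \gamma_{5} - \frac{16}{9} \gamma_{235} + \frac{16}{15} \gamma_{245} - 16 \gamma_{345} + \frac{32}{5} \gamma_{1235} - \frac{32}{3} \gamma_{1245}
Answer: -\frac{32}{3}


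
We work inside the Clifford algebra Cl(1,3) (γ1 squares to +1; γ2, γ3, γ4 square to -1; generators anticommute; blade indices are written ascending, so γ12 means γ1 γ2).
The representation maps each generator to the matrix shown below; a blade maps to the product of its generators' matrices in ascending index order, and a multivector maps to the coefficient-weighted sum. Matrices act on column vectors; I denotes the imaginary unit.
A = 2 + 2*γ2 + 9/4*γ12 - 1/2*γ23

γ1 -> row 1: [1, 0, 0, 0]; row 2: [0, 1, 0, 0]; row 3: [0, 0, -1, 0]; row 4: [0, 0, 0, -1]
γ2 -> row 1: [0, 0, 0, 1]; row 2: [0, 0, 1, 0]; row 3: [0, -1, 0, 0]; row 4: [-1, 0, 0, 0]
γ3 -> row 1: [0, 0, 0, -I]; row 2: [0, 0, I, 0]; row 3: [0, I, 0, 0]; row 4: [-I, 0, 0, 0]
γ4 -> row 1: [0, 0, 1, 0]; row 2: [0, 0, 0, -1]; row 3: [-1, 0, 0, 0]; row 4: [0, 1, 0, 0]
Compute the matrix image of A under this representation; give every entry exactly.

Bivector images (products of the table entries): rho(γ12) = rho(γ1)rho(γ2) = row 1: [0, 0, 0, 1]; row 2: [0, 0, 1, 0]; row 3: [0, 1, 0, 0]; row 4: [1, 0, 0, 0]; rho(γ23) = rho(γ2)rho(γ3) = row 1: [-I, 0, 0, 0]; row 2: [0, I, 0, 0]; row 3: [0, 0, -I, 0]; row 4: [0, 0, 0, I].
M = (2)*1 + (2)*rho(γ2) + (9/4)*rho(γ12) + (-1/2)*rho(γ23), summed entrywise (1 is the identity matrix):
Answer: row 1: [2 + I/2, 0, 0, 17/4]; row 2: [0, 2 - I/2, 17/4, 0]; row 3: [0, 1/4, 2 + I/2, 0]; row 4: [1/4, 0, 0, 2 - I/2]


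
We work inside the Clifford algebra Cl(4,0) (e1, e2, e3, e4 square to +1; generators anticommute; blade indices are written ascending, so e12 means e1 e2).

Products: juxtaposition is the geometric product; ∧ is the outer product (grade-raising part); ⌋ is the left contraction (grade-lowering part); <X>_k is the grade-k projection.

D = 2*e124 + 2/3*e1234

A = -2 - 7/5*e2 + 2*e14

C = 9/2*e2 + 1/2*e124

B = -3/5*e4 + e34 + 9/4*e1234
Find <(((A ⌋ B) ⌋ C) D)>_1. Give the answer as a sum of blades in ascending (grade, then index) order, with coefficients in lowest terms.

step 1: 6/5*e4 - 9/2*e23 - 2*e34 + 63/20*e134 - 9/2*e1234
step 2: 3/5*e12
step 3: -6/5*e4 - 2/5*e34
step 4: -6/5*e4
Answer: -6/5*e4


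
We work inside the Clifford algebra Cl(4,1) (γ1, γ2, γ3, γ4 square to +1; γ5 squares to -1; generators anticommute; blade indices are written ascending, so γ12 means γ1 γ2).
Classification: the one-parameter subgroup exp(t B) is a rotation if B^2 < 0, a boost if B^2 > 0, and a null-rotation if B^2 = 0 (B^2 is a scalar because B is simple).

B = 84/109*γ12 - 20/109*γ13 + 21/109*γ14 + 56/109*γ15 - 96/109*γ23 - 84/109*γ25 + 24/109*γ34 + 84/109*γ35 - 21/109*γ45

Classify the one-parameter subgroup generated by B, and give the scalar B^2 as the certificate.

B^2 term by term: the squares give (84/109)^2*(γ12)^2 + (-20/109)^2*(γ13)^2 + (21/109)^2*(γ14)^2 + (56/109)^2*(γ15)^2 + (-96/109)^2*(γ23)^2 + (-84/109)^2*(γ25)^2 + (24/109)^2*(γ34)^2 + (84/109)^2*(γ35)^2 + (-21/109)^2*(γ45)^2 = 7056/11881*(-1) + 400/11881*(-1) + 441/11881*(-1) + 3136/11881*(+1) + 9216/11881*(-1) + 7056/11881*(+1) + 576/11881*(-1) + 7056/11881*(+1) + 441/11881*(+1) = 0 (each basis 2-blade squares to minus the product of its generators' squares); cross terms between blades sharing an index anticommute and cancel; the commuting (index-disjoint) pairs give grade-4 terms 2*c*c'*(blade product), which cancel blade by blade — γ1234: 4032/11881 - 4032/11881 = 0; γ1235: 14112/11881 - 3360/11881 - 10752/11881 = 0; γ1245: -3528/11881 + 3528/11881 = 0; γ1345: 840/11881 - 3528/11881 + 2688/11881 = 0; γ2345: 4032/11881 - 4032/11881 = 0 — confirming B is simple. So B^2 = 0.
Answer: null-rotation, certificate B^2 = 0. The scalar 0 is the complete invariant here: its sign names the subgroup type.


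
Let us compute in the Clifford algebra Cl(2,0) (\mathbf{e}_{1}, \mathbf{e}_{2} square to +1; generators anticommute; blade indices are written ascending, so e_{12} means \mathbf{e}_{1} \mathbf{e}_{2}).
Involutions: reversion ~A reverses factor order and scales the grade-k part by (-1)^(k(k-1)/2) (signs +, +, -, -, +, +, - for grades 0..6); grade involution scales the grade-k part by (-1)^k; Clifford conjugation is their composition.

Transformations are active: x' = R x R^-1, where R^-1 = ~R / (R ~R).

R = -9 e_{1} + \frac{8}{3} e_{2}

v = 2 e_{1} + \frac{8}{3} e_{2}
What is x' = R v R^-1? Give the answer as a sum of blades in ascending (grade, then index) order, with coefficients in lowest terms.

~R = -9 e_{1} + \frac{8}{3} e_{2}, and R ~R = \frac{793}{9}, so R^-1 = ~R / (\frac{793}{9}).
R v = -\frac{98}{9} - \frac{88}{3} e_{12}
Answer: \frac{178}{793} e_{1} - \frac{7912}{2379} e_{2}


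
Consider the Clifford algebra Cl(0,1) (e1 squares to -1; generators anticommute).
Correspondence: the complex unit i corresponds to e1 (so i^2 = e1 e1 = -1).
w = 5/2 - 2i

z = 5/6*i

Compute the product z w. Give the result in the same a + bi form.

In blades: z = 5/6*e1, w = 5/2 - 2*e1.
Distribute z over w term by term (generator squares from the signature, products reordered to ascending indices): (5/6*e1)*w = 5/3 + 25/12*e1.
Sum: 5/3 + 25/12*e1; translating back through the correspondence:
Answer: 5/3 + 25/12*i


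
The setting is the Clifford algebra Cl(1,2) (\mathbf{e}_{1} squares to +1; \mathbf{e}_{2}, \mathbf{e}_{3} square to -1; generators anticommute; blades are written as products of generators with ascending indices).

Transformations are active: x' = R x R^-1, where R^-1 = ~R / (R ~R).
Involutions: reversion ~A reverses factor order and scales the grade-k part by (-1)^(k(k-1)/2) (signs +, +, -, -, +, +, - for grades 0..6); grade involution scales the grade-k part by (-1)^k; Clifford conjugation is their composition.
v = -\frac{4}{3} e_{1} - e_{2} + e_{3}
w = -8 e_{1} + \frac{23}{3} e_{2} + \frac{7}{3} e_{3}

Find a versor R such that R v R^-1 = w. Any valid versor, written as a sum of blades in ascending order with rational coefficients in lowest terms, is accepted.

The midline construction: v and w both square to -\frac{2}{9}, so reflecting in their sum -\frac{28}{3} e_{1} + \frac{20}{3} e_{2} + \frac{10}{3} e_{3} exchanges them.
Answer: -\frac{28}{3} e_{1} + \frac{20}{3} e_{2} + \frac{10}{3} e_{3}


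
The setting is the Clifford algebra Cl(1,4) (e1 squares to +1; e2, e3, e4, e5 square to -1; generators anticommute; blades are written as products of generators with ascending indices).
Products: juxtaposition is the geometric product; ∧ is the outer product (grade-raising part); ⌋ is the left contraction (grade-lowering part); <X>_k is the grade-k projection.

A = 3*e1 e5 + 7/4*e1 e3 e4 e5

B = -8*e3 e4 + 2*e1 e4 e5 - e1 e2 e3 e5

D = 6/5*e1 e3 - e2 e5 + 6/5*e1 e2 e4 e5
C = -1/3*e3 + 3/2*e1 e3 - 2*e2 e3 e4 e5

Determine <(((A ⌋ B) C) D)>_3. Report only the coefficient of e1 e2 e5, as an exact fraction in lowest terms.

step 1: -6*e4 - 3*e2 e3
step 2: -e2 + 9/2*e1 e2 - 2*e3 e4 - 6*e4 e5 - 9*e1 e3 e4 - 12*e2 e3 e5
step 3: 12*e3 - 54/5*e4 - e5 + 36/5*e1 e2 - 12/5*e1 e4 + 9/2*e1 e5 - 27/5*e2 e3 - 6*e2 e4 + 27/5*e4 e5 + 6/5*e1 e2 e3 + 72/5*e1 e2 e5 - 72/5*e1 e3 e4 - 6/5*e1 e4 e5 + 54/5*e2 e3 e5 + 12/5*e1 e2 e3 e5 - 36/5*e1 e3 e4 e5 + 2*e2 e3 e4 e5 + 9*e1 e2 e3 e4 e5
step 4: 6/5*e1 e2 e3 + 72/5*e1 e2 e5 - 72/5*e1 e3 e4 - 6/5*e1 e4 e5 + 54/5*e2 e3 e5
Answer: 72/5


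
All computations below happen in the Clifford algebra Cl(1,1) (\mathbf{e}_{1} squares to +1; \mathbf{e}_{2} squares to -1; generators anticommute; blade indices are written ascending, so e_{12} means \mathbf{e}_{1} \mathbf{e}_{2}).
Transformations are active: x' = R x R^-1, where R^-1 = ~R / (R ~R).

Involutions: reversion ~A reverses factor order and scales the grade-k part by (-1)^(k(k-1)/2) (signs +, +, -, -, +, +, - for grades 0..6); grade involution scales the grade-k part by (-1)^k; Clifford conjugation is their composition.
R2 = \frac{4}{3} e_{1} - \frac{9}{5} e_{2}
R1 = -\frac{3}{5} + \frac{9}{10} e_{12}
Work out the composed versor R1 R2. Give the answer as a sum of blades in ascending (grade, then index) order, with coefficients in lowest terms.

Distribute over the terms of R1 (each basis-blade product reordered to ascending indices, repeated generators contracted through their squares):
(-\frac{3}{5}) R2 = -\frac{4}{5} e_{1} + \frac{27}{25} e_{2}
(\frac{9}{10} e_{12}) R2 = \frac{81}{50} e_{1} - \frac{6}{5} e_{2}
Summing the partial products and collecting blades:
Answer: \frac{41}{50} e_{1} - \frac{3}{25} e_{2}


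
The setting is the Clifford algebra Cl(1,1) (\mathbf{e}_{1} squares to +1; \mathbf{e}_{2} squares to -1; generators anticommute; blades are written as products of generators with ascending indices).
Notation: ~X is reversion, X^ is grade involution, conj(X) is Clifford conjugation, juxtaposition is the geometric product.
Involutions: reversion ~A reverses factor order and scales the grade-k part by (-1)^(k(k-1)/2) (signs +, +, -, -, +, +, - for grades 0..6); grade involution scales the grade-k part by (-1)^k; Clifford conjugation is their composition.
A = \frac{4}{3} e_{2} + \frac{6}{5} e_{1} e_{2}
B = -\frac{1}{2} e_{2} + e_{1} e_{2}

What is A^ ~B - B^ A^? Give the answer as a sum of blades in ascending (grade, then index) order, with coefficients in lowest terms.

first term: -\frac{28}{15} + \frac{29}{15} e_{1}
second term: \frac{28}{15} + \frac{29}{15} e_{1}
Answer: -\frac{56}{15}


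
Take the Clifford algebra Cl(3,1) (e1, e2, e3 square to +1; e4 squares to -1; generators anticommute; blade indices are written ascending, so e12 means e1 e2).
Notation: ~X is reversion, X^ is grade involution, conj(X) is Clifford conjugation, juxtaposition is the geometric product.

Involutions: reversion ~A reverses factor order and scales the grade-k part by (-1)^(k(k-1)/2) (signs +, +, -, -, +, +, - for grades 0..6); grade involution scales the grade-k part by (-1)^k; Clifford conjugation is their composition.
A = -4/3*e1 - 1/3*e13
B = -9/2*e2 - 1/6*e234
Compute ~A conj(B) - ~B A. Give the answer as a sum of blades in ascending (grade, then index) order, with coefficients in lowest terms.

first term: -6*e12 - 3/2*e123 + 1/18*e124 + 2/9*e1234
second term: -6*e12 - 3/2*e123 - 1/18*e124 + 2/9*e1234
Answer: 1/9*e124


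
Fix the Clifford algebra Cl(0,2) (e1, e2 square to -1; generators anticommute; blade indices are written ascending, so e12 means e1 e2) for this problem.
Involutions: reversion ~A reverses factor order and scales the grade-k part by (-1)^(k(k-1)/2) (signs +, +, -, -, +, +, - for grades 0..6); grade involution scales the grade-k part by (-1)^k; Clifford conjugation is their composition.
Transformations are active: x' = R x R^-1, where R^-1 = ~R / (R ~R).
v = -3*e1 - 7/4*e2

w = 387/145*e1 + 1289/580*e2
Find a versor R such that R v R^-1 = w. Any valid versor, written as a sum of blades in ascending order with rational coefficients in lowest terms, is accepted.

Since q(v) = q(w) = -193/16, the sum R = v + w = -48/145*e1 + 137/290*e2 does the job whenever invertible.
Answer: -48/145*e1 + 137/290*e2


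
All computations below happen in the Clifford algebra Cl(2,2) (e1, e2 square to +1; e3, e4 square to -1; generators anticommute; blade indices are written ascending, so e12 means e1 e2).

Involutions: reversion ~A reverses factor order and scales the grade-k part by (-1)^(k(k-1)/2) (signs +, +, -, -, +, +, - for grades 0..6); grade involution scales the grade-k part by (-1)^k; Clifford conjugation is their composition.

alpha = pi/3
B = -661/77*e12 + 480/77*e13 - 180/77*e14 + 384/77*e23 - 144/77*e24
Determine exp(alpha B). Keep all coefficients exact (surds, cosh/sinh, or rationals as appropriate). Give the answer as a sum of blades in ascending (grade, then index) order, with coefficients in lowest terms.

B^2 term by term: the squares give (-661/77)^2*(e12)^2 + (480/77)^2*(e13)^2 + (-180/77)^2*(e14)^2 + (384/77)^2*(e23)^2 + (-144/77)^2*(e24)^2 = 436921/5929*(-1) + 230400/5929*(+1) + 32400/5929*(+1) + 147456/5929*(+1) + 20736/5929*(+1) = -1 (each basis 2-blade squares to minus the product of its generators' squares); cross terms between blades sharing an index anticommute and cancel; the commuting (index-disjoint) pairs give grade-4 terms 2*c*c'*(blade product), which cancel blade by blade — e1234: 138240/5929 - 138240/5929 = 0 — confirming B is simple. So B^2 = -1.
B^2 = -1 — B^2 < 0, so the exponential closes trigonometrically: l = 1, alpha*l = pi/3, so exp(alpha B) = cos(pi/3) + (sin(pi/3)/1)*B = 1/2 + (sqrt(3)/2)*B.
Answer: 1/2 - 661*sqrt(3)/154*e12 + 240*sqrt(3)/77*e13 - 90*sqrt(3)/77*e14 + 192*sqrt(3)/77*e23 - 72*sqrt(3)/77*e24


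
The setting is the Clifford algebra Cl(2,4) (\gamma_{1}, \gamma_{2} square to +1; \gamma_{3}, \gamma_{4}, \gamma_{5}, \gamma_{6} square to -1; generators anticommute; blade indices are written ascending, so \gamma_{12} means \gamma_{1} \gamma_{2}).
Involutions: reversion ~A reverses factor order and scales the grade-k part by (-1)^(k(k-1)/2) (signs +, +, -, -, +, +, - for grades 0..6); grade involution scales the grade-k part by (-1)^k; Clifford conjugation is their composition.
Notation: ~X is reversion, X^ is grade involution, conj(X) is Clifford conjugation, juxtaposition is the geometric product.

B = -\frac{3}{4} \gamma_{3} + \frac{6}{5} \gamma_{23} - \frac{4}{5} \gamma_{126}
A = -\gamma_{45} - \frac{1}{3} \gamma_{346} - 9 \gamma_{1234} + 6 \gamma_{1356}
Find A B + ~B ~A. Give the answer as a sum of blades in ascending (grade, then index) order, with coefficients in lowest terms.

first term: -\frac{54}{5} \gamma_{14} - \frac{1}{4} \gamma_{46} + \frac{27}{4} \gamma_{124} + \frac{9}{2} \gamma_{156} + \frac{24}{5} \gamma_{235} - \frac{2}{5} \gamma_{246} + \frac{3}{4} \gamma_{345} - \frac{36}{5} \gamma_{346} - \frac{4}{15} \gamma_{1234} + \frac{36}{5} \gamma_{1256} - \frac{6}{5} \gamma_{2345} + \frac{4}{5} \gamma_{12456}
second term: \frac{54}{5} \gamma_{14} + \frac{1}{4} \gamma_{46} - \frac{27}{4} \gamma_{124} - \frac{9}{2} \gamma_{156} - \frac{24}{5} \gamma_{235} + \frac{2}{5} \gamma_{246} - \frac{3}{4} \gamma_{345} + \frac{36}{5} \gamma_{346} - \frac{4}{15} \gamma_{1234} + \frac{36}{5} \gamma_{1256} - \frac{6}{5} \gamma_{2345} + \frac{4}{5} \gamma_{12456}
Answer: -\frac{8}{15} \gamma_{1234} + \frac{72}{5} \gamma_{1256} - \frac{12}{5} \gamma_{2345} + \frac{8}{5} \gamma_{12456}
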